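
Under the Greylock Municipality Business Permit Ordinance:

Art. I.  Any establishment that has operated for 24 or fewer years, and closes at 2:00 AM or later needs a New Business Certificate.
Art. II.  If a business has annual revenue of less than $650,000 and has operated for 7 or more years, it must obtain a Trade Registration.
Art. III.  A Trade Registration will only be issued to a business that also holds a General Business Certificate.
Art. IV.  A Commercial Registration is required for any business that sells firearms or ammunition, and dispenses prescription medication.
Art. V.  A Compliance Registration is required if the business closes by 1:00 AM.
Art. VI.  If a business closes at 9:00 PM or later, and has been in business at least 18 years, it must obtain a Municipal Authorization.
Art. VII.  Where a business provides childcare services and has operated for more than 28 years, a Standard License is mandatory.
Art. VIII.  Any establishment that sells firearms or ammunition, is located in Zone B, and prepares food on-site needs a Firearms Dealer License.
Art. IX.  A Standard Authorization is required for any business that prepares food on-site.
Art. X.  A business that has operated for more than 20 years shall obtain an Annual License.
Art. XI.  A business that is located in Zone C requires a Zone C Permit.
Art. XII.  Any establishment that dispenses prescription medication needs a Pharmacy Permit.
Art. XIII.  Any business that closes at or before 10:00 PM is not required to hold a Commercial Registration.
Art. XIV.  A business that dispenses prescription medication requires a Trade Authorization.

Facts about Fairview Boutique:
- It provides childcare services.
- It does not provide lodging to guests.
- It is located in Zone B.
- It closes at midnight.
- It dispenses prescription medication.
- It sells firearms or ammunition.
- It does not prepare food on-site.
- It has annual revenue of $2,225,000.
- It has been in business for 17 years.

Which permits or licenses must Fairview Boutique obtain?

Commercial Registration, Compliance Registration, Pharmacy Permit, Trade Authorization

Art. I. years in business 17 ≤ 24; closes midnight, at/before 2:00 AM → New Business Certificate not required.
Art. II. revenue $2,225,000 ≥ $650,000; years in business 17 ≥ 7 → Trade Registration not required.
Art. III. Trade Registration is not required → no effect.
Art. IV. sells firearms or ammunition; dispenses prescription medication → Commercial Registration required.
Art. V. closes midnight, at/before 1:00 AM → Compliance Registration required.
Art. VI. closes midnight, after 9:00 PM; years in business 17 < 18 → Municipal Authorization not required.
Art. VII. provides childcare services; years in business 17 ≤ 28 → Standard License not required.
Art. VIII. sells firearms or ammunition; is located in Zone B; does not prepare food on-site → Firearms Dealer License not required.
Art. IX. does not prepare food on-site → Standard Authorization not required.
Art. X. years in business 17 ≤ 20 → Annual License not required.
Art. XI. is located in Zone B (not: is located in Zone C) → Zone C Permit not required.
Art. XII. dispenses prescription medication → Pharmacy Permit required.
Art. XIII. closes midnight, after 10:00 PM → Commercial Registration exemption does not apply.
Art. XIV. dispenses prescription medication → Trade Authorization required.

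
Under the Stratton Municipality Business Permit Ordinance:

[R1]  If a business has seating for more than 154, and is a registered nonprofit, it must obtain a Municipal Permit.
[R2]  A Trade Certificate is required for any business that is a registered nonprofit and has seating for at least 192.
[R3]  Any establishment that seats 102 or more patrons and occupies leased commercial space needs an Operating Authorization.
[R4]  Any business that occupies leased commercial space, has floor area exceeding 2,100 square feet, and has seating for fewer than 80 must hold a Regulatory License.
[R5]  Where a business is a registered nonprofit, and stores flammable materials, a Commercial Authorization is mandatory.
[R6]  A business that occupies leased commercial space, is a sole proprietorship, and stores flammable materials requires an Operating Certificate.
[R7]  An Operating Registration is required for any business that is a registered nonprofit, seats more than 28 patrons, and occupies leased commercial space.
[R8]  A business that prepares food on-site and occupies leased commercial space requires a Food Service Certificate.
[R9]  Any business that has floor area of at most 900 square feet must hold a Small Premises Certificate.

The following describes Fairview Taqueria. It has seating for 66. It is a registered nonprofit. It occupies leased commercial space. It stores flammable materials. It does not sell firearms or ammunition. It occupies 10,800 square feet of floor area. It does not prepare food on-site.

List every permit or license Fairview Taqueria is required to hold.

[R1] seating 66 ≤ 154; is a registered nonprofit → Municipal Permit not required.
[R2] is a registered nonprofit; seating 66 < 192 → Trade Certificate not required.
[R3] seating 66 < 102; occupies leased commercial space → Operating Authorization not required.
[R4] occupies leased commercial space; floor area 10,800 square feet > 2,100 square feet; seating 66 < 80 → Regulatory License required.
[R5] is a registered nonprofit; stores flammable materials → Commercial Authorization required.
[R6] occupies leased commercial space; is a registered nonprofit (not: is a sole proprietorship); stores flammable materials → Operating Certificate not required.
[R7] is a registered nonprofit; seating 66 > 28; occupies leased commercial space → Operating Registration required.
[R8] does not prepare food on-site; occupies leased commercial space → Food Service Certificate not required.
[R9] floor area 10,800 square feet > 900 square feet → Small Premises Certificate not required.

Commercial Authorization, Operating Registration, Regulatory License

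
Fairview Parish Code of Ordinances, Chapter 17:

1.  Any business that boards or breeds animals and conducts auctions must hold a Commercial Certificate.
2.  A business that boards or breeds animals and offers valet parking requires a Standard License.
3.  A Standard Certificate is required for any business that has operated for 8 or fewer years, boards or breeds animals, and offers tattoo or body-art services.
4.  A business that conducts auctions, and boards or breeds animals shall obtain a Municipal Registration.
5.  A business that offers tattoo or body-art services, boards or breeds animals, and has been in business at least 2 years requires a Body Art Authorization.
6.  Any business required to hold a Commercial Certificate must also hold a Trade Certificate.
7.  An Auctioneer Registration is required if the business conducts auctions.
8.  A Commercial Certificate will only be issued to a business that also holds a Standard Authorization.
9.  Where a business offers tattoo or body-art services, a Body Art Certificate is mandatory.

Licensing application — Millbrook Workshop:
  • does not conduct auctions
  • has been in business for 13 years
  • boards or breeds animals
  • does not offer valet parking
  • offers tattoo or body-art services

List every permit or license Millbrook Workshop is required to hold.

1. boards or breeds animals; does not conduct auctions → Commercial Certificate not required.
2. boards or breeds animals; does not offer valet parking → Standard License not required.
3. years in business 13 > 8; boards or breeds animals; offers tattoo or body-art services → Standard Certificate not required.
4. does not conduct auctions; boards or breeds animals → Municipal Registration not required.
5. offers tattoo or body-art services; boards or breeds animals; years in business 13 ≥ 2 → Body Art Authorization required.
6. Commercial Certificate is not required → no effect.
7. does not conduct auctions → Auctioneer Registration not required.
8. Commercial Certificate is not required → no effect.
9. offers tattoo or body-art services → Body Art Certificate required.

Body Art Authorization, Body Art Certificate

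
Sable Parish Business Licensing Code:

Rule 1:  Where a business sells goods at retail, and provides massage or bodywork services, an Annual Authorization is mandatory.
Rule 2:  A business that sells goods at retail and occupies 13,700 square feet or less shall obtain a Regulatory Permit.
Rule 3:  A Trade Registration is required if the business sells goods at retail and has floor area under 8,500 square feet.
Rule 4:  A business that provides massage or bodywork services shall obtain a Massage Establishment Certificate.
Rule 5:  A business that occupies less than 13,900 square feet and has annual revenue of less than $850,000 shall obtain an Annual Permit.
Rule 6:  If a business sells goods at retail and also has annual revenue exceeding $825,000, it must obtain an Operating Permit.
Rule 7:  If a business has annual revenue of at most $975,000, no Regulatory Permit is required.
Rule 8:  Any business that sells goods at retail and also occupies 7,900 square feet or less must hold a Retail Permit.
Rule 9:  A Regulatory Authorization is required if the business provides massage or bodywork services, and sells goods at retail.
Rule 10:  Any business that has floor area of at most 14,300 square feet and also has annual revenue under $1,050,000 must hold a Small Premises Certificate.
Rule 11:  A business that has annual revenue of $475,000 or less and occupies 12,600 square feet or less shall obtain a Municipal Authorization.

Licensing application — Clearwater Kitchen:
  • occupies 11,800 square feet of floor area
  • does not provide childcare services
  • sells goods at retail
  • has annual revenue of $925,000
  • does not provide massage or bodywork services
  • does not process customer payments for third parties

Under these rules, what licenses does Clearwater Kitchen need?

Operating Permit, Small Premises Certificate

Rule 1: sells goods at retail; does not provide massage or bodywork services → Annual Authorization not required.
Rule 2: sells goods at retail; floor area 11,800 square feet ≤ 13,700 square feet → Regulatory Permit required.
Rule 3: sells goods at retail; floor area 11,800 square feet ≥ 8,500 square feet → Trade Registration not required.
Rule 4: does not provide massage or bodywork services → Massage Establishment Certificate not required.
Rule 5: floor area 11,800 square feet < 13,900 square feet; revenue $925,000 ≥ $850,000 → Annual Permit not required.
Rule 6: sells goods at retail; revenue $925,000 > $825,000 → Operating Permit required.
Rule 7: revenue $925,000 ≤ $975,000 → exempt from Regulatory Permit.
Rule 8: sells goods at retail; floor area 11,800 square feet > 7,900 square feet → Retail Permit not required.
Rule 9: does not provide massage or bodywork services; sells goods at retail → Regulatory Authorization not required.
Rule 10: floor area 11,800 square feet ≤ 14,300 square feet; revenue $925,000 < $1,050,000 → Small Premises Certificate required.
Rule 11: revenue $925,000 > $475,000; floor area 11,800 square feet ≤ 12,600 square feet → Municipal Authorization not required.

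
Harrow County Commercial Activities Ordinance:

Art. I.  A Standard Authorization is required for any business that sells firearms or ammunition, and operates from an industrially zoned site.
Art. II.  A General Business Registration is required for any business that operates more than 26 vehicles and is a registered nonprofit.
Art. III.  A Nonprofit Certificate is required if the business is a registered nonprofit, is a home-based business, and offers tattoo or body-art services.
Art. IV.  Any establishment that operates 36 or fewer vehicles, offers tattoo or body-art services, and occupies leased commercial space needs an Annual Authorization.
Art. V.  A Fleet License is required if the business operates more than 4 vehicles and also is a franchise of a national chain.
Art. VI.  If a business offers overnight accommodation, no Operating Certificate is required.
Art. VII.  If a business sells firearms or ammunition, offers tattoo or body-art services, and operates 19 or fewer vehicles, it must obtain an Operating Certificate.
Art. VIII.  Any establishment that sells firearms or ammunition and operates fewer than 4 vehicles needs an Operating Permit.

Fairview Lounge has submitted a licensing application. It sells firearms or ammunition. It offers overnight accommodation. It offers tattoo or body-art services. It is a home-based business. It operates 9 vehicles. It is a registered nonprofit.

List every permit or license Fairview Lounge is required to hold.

Nonprofit Certificate

Art. I. sells firearms or ammunition; is a home-based business (not: operates from an industrially zoned site) → Standard Authorization not required.
Art. II. vehicles 9 ≤ 26; is a registered nonprofit → General Business Registration not required.
Art. III. is a registered nonprofit; is a home-based business; offers tattoo or body-art services → Nonprofit Certificate required.
Art. IV. vehicles 9 ≤ 36; offers tattoo or body-art services; is a home-based business (not: occupies leased commercial space) → Annual Authorization not required.
Art. V. vehicles 9 > 4; is a registered nonprofit (not: is a franchise of a national chain) → Fleet License not required.
Art. VI. offers overnight accommodation → exempt from Operating Certificate.
Art. VII. sells firearms or ammunition; offers tattoo or body-art services; vehicles 9 ≤ 19 → Operating Certificate required.
Art. VIII. sells firearms or ammunition; vehicles 9 ≥ 4 → Operating Permit not required.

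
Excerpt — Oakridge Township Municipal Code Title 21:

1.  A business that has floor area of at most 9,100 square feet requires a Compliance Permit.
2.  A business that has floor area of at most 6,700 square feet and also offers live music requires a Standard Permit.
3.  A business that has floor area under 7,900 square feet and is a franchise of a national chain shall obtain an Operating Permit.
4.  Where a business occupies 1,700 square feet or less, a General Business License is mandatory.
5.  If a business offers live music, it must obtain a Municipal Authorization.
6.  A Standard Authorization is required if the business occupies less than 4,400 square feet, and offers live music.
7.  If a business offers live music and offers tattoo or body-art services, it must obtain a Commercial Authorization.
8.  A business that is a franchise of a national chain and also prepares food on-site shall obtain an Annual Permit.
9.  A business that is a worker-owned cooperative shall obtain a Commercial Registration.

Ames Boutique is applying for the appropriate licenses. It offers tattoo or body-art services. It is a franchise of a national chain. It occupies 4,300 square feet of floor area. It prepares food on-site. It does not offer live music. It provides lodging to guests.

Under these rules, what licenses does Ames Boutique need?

Annual Permit, Compliance Permit, Operating Permit

1. floor area 4,300 square feet ≤ 9,100 square feet → Compliance Permit required.
2. floor area 4,300 square feet ≤ 6,700 square feet; does not offer live music → Standard Permit not required.
3. floor area 4,300 square feet < 7,900 square feet; is a franchise of a national chain → Operating Permit required.
4. floor area 4,300 square feet > 1,700 square feet → General Business License not required.
5. does not offer live music → Municipal Authorization not required.
6. floor area 4,300 square feet < 4,400 square feet; does not offer live music → Standard Authorization not required.
7. does not offer live music; offers tattoo or body-art services → Commercial Authorization not required.
8. is a franchise of a national chain; prepares food on-site → Annual Permit required.
9. is a franchise of a national chain (not: is a worker-owned cooperative) → Commercial Registration not required.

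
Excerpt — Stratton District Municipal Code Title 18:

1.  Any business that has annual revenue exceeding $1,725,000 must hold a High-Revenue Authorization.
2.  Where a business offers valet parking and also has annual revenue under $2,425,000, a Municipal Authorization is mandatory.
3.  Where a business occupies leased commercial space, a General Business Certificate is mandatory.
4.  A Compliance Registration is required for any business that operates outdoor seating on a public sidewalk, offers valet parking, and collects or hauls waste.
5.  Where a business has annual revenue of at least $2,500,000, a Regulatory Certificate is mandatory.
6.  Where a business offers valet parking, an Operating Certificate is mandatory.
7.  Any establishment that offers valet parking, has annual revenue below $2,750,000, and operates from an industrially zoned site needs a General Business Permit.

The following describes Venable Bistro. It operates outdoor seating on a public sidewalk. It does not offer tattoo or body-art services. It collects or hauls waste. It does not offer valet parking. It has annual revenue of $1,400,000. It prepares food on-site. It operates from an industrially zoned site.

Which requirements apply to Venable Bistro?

None

1. revenue $1,400,000 ≤ $1,725,000 → High-Revenue Authorization not required.
2. does not offer valet parking; revenue $1,400,000 < $2,425,000 → Municipal Authorization not required.
3. operates from an industrially zoned site (not: occupies leased commercial space) → General Business Certificate not required.
4. operates outdoor seating on a public sidewalk; does not offer valet parking; collects or hauls waste → Compliance Registration not required.
5. revenue $1,400,000 < $2,500,000 → Regulatory Certificate not required.
6. does not offer valet parking → Operating Certificate not required.
7. does not offer valet parking; revenue $1,400,000 < $2,750,000; operates from an industrially zoned site → General Business Permit not required.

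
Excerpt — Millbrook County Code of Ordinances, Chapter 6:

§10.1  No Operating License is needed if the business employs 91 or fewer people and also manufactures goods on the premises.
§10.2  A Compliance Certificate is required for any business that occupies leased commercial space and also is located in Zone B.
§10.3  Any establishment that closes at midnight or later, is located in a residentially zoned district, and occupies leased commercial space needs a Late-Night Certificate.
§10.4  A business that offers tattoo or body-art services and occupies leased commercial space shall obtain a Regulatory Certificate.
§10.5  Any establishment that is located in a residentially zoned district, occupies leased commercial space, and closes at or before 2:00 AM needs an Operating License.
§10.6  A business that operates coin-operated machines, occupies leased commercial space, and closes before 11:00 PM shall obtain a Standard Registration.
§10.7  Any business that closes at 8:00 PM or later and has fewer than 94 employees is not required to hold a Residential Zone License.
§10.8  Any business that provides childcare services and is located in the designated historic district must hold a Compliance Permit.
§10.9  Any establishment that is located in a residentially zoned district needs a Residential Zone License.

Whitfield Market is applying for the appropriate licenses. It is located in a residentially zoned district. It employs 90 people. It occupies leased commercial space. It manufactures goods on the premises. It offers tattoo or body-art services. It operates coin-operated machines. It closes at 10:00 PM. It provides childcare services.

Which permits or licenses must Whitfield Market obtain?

§10.1 employees 90 ≤ 91; manufactures goods on the premises → exempt from Operating License.
§10.2 occupies leased commercial space; is located in a residentially zoned district (not: is located in Zone B) → Compliance Certificate not required.
§10.3 closes 10:00 PM, at/before midnight; is located in a residentially zoned district; occupies leased commercial space → Late-Night Certificate not required.
§10.4 offers tattoo or body-art services; occupies leased commercial space → Regulatory Certificate required.
§10.5 is located in a residentially zoned district; occupies leased commercial space; closes 10:00 PM, at/before 2:00 AM → Operating License required.
§10.6 operates coin-operated machines; occupies leased commercial space; closes 10:00 PM, at/before 11:00 PM → Standard Registration required.
§10.7 closes 10:00 PM, after 8:00 PM; employees 90 < 94 → exempt from Residential Zone License.
§10.8 provides childcare services; is located in a residentially zoned district (not: is located in the designated historic district) → Compliance Permit not required.
§10.9 is located in a residentially zoned district → Residential Zone License required.

Regulatory Certificate, Standard Registration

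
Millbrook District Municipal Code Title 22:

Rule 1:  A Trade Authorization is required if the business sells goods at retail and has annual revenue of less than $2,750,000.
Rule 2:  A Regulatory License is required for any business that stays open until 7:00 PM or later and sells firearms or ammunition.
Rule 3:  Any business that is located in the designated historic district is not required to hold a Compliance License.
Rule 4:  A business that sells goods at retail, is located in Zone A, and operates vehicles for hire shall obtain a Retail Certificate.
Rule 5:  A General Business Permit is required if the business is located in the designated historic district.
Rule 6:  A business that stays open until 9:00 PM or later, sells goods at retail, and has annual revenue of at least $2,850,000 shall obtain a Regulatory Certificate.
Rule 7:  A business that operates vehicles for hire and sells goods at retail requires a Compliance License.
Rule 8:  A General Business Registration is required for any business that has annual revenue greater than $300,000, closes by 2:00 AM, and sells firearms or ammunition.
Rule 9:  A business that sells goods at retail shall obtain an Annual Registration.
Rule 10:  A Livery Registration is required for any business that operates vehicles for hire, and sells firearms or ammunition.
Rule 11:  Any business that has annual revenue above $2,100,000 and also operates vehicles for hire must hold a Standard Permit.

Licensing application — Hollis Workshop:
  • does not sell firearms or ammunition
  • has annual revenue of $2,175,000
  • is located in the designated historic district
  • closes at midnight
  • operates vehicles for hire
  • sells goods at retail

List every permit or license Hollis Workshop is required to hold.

Annual Registration, General Business Permit, Standard Permit, Trade Authorization

Rule 1: sells goods at retail; revenue $2,175,000 < $2,750,000 → Trade Authorization required.
Rule 2: closes midnight, after 7:00 PM; does not sell firearms or ammunition → Regulatory License not required.
Rule 3: is located in the designated historic district → exempt from Compliance License.
Rule 4: sells goods at retail; is located in the designated historic district (not: is located in Zone A); operates vehicles for hire → Retail Certificate not required.
Rule 5: is located in the designated historic district → General Business Permit required.
Rule 6: closes midnight, after 9:00 PM; sells goods at retail; revenue $2,175,000 < $2,850,000 → Regulatory Certificate not required.
Rule 7: operates vehicles for hire; sells goods at retail → Compliance License required.
Rule 8: revenue $2,175,000 > $300,000; closes midnight, at/before 2:00 AM; does not sell firearms or ammunition → General Business Registration not required.
Rule 9: sells goods at retail → Annual Registration required.
Rule 10: operates vehicles for hire; does not sell firearms or ammunition → Livery Registration not required.
Rule 11: revenue $2,175,000 > $2,100,000; operates vehicles for hire → Standard Permit required.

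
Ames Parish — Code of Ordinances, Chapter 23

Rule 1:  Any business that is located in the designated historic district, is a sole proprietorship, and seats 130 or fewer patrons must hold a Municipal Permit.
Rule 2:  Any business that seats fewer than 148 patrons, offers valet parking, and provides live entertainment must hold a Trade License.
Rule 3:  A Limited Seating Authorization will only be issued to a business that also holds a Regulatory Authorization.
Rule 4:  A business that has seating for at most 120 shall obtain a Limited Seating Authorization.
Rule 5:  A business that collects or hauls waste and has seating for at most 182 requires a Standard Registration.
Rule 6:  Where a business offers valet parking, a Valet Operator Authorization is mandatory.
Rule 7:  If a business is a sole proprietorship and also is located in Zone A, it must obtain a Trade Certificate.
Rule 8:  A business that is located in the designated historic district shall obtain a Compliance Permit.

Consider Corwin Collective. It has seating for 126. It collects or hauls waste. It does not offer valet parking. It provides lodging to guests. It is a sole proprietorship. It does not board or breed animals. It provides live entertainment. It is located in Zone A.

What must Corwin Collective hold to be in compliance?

Standard Registration, Trade Certificate

Rule 1: is located in Zone A (not: is located in the designated historic district); is a sole proprietorship; seating 126 ≤ 130 → Municipal Permit not required.
Rule 2: seating 126 < 148; does not offer valet parking; provides live entertainment → Trade License not required.
Rule 3: Limited Seating Authorization is not required → no effect.
Rule 4: seating 126 > 120 → Limited Seating Authorization not required.
Rule 5: collects or hauls waste; seating 126 ≤ 182 → Standard Registration required.
Rule 6: does not offer valet parking → Valet Operator Authorization not required.
Rule 7: is a sole proprietorship; is located in Zone A → Trade Certificate required.
Rule 8: is located in Zone A (not: is located in the designated historic district) → Compliance Permit not required.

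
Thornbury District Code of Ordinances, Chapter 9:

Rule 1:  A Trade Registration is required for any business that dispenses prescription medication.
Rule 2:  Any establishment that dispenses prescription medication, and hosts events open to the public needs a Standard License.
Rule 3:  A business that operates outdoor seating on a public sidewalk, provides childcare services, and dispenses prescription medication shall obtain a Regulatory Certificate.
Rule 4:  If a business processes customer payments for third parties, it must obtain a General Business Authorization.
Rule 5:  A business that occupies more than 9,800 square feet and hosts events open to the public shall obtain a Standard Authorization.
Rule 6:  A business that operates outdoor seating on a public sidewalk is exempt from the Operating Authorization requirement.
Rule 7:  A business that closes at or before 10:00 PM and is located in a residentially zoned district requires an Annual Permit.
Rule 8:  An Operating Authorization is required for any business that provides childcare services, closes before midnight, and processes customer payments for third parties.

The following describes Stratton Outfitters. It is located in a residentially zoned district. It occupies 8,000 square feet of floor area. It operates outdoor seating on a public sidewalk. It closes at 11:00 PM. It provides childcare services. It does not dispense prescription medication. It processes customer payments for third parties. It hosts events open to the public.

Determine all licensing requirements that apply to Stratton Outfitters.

General Business Authorization

Rule 1: does not dispense prescription medication → Trade Registration not required.
Rule 2: does not dispense prescription medication; hosts events open to the public → Standard License not required.
Rule 3: operates outdoor seating on a public sidewalk; provides childcare services; does not dispense prescription medication → Regulatory Certificate not required.
Rule 4: processes customer payments for third parties → General Business Authorization required.
Rule 5: floor area 8,000 square feet ≤ 9,800 square feet; hosts events open to the public → Standard Authorization not required.
Rule 6: operates outdoor seating on a public sidewalk → exempt from Operating Authorization.
Rule 7: closes 11:00 PM, after 10:00 PM; is located in a residentially zoned district → Annual Permit not required.
Rule 8: provides childcare services; closes 11:00 PM, at/before midnight; processes customer payments for third parties → Operating Authorization required.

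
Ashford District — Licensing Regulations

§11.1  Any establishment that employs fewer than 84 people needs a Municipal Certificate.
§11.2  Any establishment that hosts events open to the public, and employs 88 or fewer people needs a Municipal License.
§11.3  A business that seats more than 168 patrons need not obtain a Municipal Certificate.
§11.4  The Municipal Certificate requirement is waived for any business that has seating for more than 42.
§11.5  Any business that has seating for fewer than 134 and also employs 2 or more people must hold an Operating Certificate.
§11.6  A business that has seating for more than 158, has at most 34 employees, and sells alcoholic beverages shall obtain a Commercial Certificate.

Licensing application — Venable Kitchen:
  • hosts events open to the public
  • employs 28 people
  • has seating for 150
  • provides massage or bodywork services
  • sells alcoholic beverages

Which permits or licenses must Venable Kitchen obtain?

§11.1 employees 28 < 84 → Municipal Certificate required.
§11.2 hosts events open to the public; employees 28 ≤ 88 → Municipal License required.
§11.3 seating 150 ≤ 168 → Municipal Certificate exemption does not apply.
§11.4 seating 150 > 42 → exempt from Municipal Certificate.
§11.5 seating 150 ≥ 134; employees 28 ≥ 2 → Operating Certificate not required.
§11.6 seating 150 ≤ 158; employees 28 ≤ 34; sells alcoholic beverages → Commercial Certificate not required.

Municipal License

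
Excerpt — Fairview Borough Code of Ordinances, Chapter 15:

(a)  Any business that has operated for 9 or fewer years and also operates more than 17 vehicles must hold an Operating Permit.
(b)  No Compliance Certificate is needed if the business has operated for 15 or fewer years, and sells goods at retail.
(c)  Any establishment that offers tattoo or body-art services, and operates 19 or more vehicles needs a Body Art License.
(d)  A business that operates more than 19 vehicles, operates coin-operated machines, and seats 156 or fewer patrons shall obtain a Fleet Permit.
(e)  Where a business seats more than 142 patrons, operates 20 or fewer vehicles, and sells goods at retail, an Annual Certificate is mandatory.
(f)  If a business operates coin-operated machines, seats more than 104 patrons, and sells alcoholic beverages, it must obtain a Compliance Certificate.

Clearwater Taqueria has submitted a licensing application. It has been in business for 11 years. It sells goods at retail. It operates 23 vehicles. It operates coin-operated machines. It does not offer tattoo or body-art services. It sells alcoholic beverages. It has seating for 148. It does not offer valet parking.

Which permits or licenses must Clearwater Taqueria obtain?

Fleet Permit

(a) years in business 11 > 9; vehicles 23 > 17 → Operating Permit not required.
(b) years in business 11 ≤ 15; sells goods at retail → exempt from Compliance Certificate.
(c) does not offer tattoo or body-art services; vehicles 23 ≥ 19 → Body Art License not required.
(d) vehicles 23 > 19; operates coin-operated machines; seating 148 ≤ 156 → Fleet Permit required.
(e) seating 148 > 142; vehicles 23 > 20; sells goods at retail → Annual Certificate not required.
(f) operates coin-operated machines; seating 148 > 104; sells alcoholic beverages → Compliance Certificate required.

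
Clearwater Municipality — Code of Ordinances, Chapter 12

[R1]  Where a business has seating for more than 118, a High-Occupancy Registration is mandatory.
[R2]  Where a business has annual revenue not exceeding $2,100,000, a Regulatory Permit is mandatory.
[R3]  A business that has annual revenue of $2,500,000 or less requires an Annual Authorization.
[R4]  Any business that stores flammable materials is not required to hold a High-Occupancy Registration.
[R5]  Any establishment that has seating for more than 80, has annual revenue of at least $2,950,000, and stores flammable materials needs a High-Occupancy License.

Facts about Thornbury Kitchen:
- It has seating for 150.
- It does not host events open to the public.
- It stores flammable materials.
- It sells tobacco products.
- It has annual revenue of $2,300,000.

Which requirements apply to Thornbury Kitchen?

Annual Authorization

[R1] seating 150 > 118 → High-Occupancy Registration required.
[R2] revenue $2,300,000 > $2,100,000 → Regulatory Permit not required.
[R3] revenue $2,300,000 ≤ $2,500,000 → Annual Authorization required.
[R4] stores flammable materials → exempt from High-Occupancy Registration.
[R5] seating 150 > 80; revenue $2,300,000 < $2,950,000; stores flammable materials → High-Occupancy License not required.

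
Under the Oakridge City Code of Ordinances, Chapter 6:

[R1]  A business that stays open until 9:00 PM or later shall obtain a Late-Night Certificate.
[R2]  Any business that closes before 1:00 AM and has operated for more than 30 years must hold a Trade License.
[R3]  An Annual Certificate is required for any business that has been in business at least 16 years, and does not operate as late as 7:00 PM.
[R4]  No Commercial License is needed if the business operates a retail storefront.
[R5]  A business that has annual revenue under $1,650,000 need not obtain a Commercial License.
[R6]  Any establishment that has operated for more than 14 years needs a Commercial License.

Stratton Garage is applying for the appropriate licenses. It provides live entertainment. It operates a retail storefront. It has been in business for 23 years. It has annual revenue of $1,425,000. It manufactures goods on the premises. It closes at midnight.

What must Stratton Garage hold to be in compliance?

[R1] closes midnight, after 9:00 PM → Late-Night Certificate required.
[R2] closes midnight, at/before 1:00 AM; years in business 23 ≤ 30 → Trade License not required.
[R3] years in business 23 ≥ 16; closes midnight, after 7:00 PM → Annual Certificate not required.
[R4] operates a retail storefront → exempt from Commercial License.
[R5] revenue $1,425,000 < $1,650,000 → exempt from Commercial License.
[R6] years in business 23 > 14 → Commercial License required.

Late-Night Certificate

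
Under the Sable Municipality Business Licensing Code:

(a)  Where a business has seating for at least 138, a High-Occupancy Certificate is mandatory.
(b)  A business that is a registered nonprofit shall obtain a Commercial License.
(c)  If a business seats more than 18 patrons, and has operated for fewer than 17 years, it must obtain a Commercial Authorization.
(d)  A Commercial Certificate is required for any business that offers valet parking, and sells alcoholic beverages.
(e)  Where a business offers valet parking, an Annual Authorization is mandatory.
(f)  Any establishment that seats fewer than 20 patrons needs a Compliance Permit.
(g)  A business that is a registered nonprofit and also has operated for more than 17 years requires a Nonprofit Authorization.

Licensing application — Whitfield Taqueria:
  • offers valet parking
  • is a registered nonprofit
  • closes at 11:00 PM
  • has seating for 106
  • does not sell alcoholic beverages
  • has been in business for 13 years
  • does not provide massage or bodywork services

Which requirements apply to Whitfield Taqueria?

Annual Authorization, Commercial Authorization, Commercial License

(a) seating 106 < 138 → High-Occupancy Certificate not required.
(b) is a registered nonprofit → Commercial License required.
(c) seating 106 > 18; years in business 13 < 17 → Commercial Authorization required.
(d) offers valet parking; does not sell alcoholic beverages → Commercial Certificate not required.
(e) offers valet parking → Annual Authorization required.
(f) seating 106 ≥ 20 → Compliance Permit not required.
(g) is a registered nonprofit; years in business 13 ≤ 17 → Nonprofit Authorization not required.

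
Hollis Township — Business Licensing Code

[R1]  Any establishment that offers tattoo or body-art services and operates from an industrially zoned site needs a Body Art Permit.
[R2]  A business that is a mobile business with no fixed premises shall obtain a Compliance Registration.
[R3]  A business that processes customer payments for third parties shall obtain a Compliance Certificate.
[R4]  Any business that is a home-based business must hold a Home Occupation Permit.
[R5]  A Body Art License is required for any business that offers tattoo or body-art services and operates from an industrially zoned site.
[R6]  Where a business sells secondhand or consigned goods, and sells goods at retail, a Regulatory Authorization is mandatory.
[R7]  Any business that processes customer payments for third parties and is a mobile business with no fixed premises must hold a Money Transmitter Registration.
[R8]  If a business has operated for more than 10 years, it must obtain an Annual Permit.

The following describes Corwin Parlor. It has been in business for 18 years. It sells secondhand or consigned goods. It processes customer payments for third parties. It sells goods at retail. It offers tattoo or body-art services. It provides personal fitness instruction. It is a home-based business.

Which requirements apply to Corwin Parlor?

Annual Permit, Compliance Certificate, Home Occupation Permit, Regulatory Authorization

[R1] offers tattoo or body-art services; is a home-based business (not: operates from an industrially zoned site) → Body Art Permit not required.
[R2] is a home-based business (not: is a mobile business with no fixed premises) → Compliance Registration not required.
[R3] processes customer payments for third parties → Compliance Certificate required.
[R4] is a home-based business → Home Occupation Permit required.
[R5] offers tattoo or body-art services; is a home-based business (not: operates from an industrially zoned site) → Body Art License not required.
[R6] sells secondhand or consigned goods; sells goods at retail → Regulatory Authorization required.
[R7] processes customer payments for third parties; is a home-based business (not: is a mobile business with no fixed premises) → Money Transmitter Registration not required.
[R8] years in business 18 > 10 → Annual Permit required.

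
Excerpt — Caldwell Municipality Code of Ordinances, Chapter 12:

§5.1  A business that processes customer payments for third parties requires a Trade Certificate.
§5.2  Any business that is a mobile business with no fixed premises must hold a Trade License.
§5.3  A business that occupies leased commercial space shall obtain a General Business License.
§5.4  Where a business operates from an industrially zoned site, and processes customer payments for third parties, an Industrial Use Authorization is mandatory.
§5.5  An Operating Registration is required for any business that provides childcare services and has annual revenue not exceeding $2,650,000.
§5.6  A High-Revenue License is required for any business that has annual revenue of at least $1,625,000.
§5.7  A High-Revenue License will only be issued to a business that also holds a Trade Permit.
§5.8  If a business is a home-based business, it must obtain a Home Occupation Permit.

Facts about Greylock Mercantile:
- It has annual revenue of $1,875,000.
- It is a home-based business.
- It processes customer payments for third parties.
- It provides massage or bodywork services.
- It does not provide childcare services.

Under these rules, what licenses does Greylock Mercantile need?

§5.1 processes customer payments for third parties → Trade Certificate required.
§5.2 is a home-based business (not: is a mobile business with no fixed premises) → Trade License not required.
§5.3 is a home-based business (not: occupies leased commercial space) → General Business License not required.
§5.4 is a home-based business (not: operates from an industrially zoned site); processes customer payments for third parties → Industrial Use Authorization not required.
§5.5 does not provide childcare services; revenue $1,875,000 ≤ $2,650,000 → Operating Registration not required.
§5.6 revenue $1,875,000 ≥ $1,625,000 → High-Revenue License required.
§5.7 High-Revenue License is required → Trade Permit also required.
§5.8 is a home-based business → Home Occupation Permit required.

High-Revenue License, Home Occupation Permit, Trade Certificate, Trade Permit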